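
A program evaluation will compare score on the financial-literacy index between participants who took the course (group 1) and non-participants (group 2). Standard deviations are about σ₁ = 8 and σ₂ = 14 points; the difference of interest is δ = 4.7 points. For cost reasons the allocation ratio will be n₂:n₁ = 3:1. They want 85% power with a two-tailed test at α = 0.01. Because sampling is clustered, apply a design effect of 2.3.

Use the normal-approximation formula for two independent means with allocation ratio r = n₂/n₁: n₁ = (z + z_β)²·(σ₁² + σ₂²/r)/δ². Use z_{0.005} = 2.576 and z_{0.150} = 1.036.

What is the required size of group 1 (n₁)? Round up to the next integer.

n₁ = 176

n₁ = (z_{α/2} + z_β)² · (σ₁² + σ₂²/r) / δ²
   = (2.576 + 1.036)² · (8² + 14²/3) / 4.7²
   = 13.0465 · (64 + 65.3333) / 22.09
   = 13.0465 · 129.3333 / 22.09
   = 76.39
Design effect: 2.3 × 76.39 = 175.69.
Round up → n₁ = 176; n₂ = r·n₁ = 3 × 176 = 528.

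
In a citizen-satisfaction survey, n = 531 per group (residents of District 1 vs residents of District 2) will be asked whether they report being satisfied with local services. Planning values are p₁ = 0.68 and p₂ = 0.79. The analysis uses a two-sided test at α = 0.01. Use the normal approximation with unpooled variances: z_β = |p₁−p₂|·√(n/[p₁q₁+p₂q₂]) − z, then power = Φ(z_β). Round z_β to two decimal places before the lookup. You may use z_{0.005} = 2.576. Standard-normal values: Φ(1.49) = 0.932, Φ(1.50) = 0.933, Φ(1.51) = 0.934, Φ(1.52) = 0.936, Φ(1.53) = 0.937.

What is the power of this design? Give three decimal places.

Power ≈ 0.936

z_β = |p₁−p₂|·√(n/[p₁q₁+p₂q₂]) − z_{α/2}
    = 0.11 · √(531/0.3835) − 2.576
    = 0.11 · 37.2104 − 2.576
    = 4.0931 − 2.576 = 1.5171 → 1.52
Power = Φ(1.52) = 0.936.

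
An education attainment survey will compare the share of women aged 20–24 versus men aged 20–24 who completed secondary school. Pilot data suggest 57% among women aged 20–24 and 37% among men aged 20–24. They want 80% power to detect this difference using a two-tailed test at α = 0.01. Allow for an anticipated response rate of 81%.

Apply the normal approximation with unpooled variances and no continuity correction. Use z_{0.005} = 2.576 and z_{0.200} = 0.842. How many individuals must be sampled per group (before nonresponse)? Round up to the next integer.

n = 173 per group

n = (z_{α/2} + z_β)² · [p₁(1−p₁) + p₂(1−p₂)] / (p₁ − p₂)²
  = (2.576 + 0.842)² · (0.57·0.43 + 0.37·0.63) / (0.20)²
  = (3.418)² · (0.2451 + 0.2331) / 0.0400
  = 11.6827 · 0.4782 / 0.0400
  = 139.67
Adjust for 81% response: 139.67 / 0.81 = 172.43.
Round up → n = 173 per group.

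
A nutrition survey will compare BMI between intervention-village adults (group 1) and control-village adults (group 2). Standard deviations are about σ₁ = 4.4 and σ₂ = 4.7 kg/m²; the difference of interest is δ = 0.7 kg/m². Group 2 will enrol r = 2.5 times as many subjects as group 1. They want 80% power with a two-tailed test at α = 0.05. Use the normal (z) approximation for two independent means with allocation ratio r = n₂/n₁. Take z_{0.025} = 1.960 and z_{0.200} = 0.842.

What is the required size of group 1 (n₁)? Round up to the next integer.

n₁ = 452

n₁ = (z_{α/2} + z_β)² · (σ₁² + σ₂²/r) / δ²
   = (1.960 + 0.842)² · (4.4² + 4.7²/2.5) / 0.7²
   = 7.8512 · (19.36 + 8.836) / 0.49
   = 7.8512 · 28.196 / 0.49
   = 451.78
Round up → n₁ = 452; n₂ = r·n₁ = 2.5 × 452 = 1130.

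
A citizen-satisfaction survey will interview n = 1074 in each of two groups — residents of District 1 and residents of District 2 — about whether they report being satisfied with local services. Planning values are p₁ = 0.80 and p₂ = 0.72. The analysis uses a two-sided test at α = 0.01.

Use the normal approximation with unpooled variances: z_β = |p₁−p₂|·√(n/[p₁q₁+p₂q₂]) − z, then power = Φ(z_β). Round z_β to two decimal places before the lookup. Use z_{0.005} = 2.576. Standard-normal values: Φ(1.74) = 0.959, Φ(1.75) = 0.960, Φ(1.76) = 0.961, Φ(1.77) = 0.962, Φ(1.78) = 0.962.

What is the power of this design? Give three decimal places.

z_β = |p₁−p₂|·√(n/[p₁q₁+p₂q₂]) − z_{α/2}
    = 0.08 · √(1074/0.3616) − 2.576
    = 0.08 · 54.4989 − 2.576
    = 4.3599 − 2.576 = 1.7839 → 1.78
Power = Φ(1.78) = 0.962.

Power ≈ 0.962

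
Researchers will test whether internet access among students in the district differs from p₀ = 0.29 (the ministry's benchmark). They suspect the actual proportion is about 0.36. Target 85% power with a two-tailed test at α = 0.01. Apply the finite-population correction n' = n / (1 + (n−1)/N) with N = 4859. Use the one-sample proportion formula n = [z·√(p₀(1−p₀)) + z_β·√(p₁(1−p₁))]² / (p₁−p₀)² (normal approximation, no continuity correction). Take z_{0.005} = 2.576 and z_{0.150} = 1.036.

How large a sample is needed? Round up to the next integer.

n = [z_{α/2}·√(p₀q₀) + z_β·√(p₁q₁)]² / (p₁ − p₀)²
  = [2.576·√(0.29·0.71) + 1.036·√(0.36·0.64)]² / (0.07)²
  = [2.576·0.4538 + 1.036·0.4800]² / 0.0049
  = [1.6662]² / 0.0049
  = 566.56
Finite-population correction (N = 4859): 566.56 / (1 + (566.56 − 1)/4859) = 507.49.
Round up → n = 508.

n = 508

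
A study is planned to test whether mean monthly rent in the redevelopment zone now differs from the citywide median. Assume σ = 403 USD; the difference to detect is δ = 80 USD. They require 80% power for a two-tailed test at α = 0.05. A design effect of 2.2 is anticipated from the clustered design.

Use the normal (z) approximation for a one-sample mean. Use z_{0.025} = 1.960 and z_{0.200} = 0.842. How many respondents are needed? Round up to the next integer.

n = 439

n = (z_{α/2} + z_β)² · σ² / δ²
  = (1.960 + 0.842)² · 403² / 80²
  = 7.8512 · 162409 / 6400
  = 199.24
Design effect: 2.2 × 199.24 = 438.32.
Round up → n = 439.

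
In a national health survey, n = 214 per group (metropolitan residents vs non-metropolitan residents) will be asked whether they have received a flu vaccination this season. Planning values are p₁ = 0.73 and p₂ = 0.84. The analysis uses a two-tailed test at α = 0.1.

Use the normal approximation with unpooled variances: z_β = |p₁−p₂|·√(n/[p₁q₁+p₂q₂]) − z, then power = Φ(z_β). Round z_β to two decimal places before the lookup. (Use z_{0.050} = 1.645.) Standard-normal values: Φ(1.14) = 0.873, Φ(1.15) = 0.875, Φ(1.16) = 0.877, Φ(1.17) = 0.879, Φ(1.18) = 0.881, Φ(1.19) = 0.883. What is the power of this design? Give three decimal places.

Power ≈ 0.875

z_β = |p₁−p₂|·√(n/[p₁q₁+p₂q₂]) − z_{α/2}
    = 0.11 · √(214/0.3315) − 1.645
    = 0.11 · 25.4077 − 1.645
    = 2.7948 − 1.645 = 1.1498 → 1.15
Power = Φ(1.15) = 0.875.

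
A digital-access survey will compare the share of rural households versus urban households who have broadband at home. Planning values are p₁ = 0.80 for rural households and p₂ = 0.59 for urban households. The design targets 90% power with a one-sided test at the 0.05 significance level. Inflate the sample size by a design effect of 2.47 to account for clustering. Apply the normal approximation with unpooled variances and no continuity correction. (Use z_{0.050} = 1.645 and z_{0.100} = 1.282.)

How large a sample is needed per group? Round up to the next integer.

n = 193 per group

n = (z_α + z_β)² · [p₁(1−p₁) + p₂(1−p₂)] / (p₁ − p₂)²
  = (1.645 + 1.282)² · (0.80·0.20 + 0.59·0.41) / (0.21)²
  = (2.927)² · (0.1600 + 0.2419) / 0.0441
  = 8.5673 · 0.4019 / 0.0441
  = 78.08
Design effect: 2.47 × 78.08 = 192.85.
Round up → n = 193 per group.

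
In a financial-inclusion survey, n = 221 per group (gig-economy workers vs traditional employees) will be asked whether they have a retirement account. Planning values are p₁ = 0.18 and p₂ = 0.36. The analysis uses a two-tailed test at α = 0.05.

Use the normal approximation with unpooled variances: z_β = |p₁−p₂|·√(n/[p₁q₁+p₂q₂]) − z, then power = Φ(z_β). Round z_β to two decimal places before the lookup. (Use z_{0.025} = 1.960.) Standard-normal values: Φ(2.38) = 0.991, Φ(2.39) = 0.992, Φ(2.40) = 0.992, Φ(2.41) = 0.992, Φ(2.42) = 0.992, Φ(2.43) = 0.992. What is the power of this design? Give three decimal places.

z_β = |p₁−p₂|·√(n/[p₁q₁+p₂q₂]) − z_{α/2}
    = 0.18 · √(221/0.3780) − 1.960
    = 0.18 · 24.1797 − 1.960
    = 4.3523 − 1.960 = 2.3923 → 2.39
Power = Φ(2.39) = 0.992.

Power ≈ 0.992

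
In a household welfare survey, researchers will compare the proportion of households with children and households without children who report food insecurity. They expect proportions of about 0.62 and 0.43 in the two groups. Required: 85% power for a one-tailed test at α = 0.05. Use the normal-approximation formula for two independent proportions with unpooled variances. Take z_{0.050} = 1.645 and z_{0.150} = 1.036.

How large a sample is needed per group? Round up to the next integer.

n = 96 per group

n = (z_α + z_β)² · [p₁(1−p₁) + p₂(1−p₂)] / (p₁ − p₂)²
  = (1.645 + 1.036)² · (0.62·0.38 + 0.43·0.57) / (0.19)²
  = (2.681)² · (0.2356 + 0.2451) / 0.0361
  = 7.1878 · 0.4807 / 0.0361
  = 95.71
Round up → n = 96 per group.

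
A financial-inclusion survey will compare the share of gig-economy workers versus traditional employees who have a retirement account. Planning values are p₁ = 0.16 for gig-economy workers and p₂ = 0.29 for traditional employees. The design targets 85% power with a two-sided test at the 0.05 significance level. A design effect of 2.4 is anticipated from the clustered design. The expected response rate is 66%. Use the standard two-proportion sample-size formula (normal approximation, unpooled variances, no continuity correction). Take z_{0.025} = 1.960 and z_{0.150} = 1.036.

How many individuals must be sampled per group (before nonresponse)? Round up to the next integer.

n = (z_{α/2} + z_β)² · [p₁(1−p₁) + p₂(1−p₂)] / (p₁ − p₂)²
  = (1.960 + 1.036)² · (0.16·0.84 + 0.29·0.71) / (-0.13)²
  = (2.996)² · (0.1344 + 0.2059) / 0.0169
  = 8.9760 · 0.3403 / 0.0169
  = 180.74
Design effect: 2.4 × 180.74 = 433.78.
Adjust for 66% response: 433.78 / 0.66 = 657.24.
Round up → n = 658 per group.

n = 658 per group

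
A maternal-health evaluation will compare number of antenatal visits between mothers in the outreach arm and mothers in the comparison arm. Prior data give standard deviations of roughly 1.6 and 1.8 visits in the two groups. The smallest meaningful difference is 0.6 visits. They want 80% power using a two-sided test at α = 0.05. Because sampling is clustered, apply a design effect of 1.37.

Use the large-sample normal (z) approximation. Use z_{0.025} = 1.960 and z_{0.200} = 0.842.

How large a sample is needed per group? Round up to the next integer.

n = 174 per group

n = (z_{α/2} + z_β)² · (σ₁² + σ₂²) / δ²
  = (1.960 + 0.842)² · (1.6² + 1.8² = 5.8) / 0.6²
  = 7.8512 · 5.8 / 0.36
  = 126.49
Design effect: 1.37 × 126.49 = 173.29.
Round up → n = 174 per group.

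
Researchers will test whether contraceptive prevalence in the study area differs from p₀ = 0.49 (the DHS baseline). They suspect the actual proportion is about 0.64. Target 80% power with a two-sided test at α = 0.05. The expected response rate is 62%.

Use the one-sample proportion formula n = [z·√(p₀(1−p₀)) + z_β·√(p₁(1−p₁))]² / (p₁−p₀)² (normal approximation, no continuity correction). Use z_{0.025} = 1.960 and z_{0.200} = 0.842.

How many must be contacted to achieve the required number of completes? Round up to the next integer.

n = [z_{α/2}·√(p₀q₀) + z_β·√(p₁q₁)]² / (p₁ − p₀)²
  = [1.960·√(0.49·0.51) + 0.842·√(0.64·0.36)]² / (0.15)²
  = [1.960·0.4999 + 0.842·0.4800]² / 0.0225
  = [1.3840]² / 0.0225
  = 85.13
Adjust for 62% response: 85.13 / 0.62 = 137.30.
Round up → n = 138.

n = 138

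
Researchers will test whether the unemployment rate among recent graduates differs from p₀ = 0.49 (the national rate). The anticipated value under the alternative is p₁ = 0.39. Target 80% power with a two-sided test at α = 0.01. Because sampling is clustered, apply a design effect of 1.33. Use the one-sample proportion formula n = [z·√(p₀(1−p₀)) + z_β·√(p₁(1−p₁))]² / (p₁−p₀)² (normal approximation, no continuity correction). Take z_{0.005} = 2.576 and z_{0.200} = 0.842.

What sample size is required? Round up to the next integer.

n = [z_{α/2}·√(p₀q₀) + z_β·√(p₁q₁)]² / (p₁ − p₀)²
  = [2.576·√(0.49·0.51) + 0.842·√(0.39·0.61)]² / (-0.10)²
  = [2.576·0.4999 + 0.842·0.4877]² / 0.0100
  = [1.6984]² / 0.0100
  = 288.47
Design effect: 1.33 × 288.47 = 383.66.
Round up → n = 384.

n = 384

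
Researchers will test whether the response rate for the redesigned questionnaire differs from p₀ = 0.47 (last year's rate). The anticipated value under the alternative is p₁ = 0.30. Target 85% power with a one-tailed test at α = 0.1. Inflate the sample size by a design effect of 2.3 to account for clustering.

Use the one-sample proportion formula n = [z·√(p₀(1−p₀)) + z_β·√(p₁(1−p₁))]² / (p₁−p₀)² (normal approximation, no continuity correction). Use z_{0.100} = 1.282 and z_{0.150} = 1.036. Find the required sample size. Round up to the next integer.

n = [z_α·√(p₀q₀) + z_β·√(p₁q₁)]² / (p₁ − p₀)²
  = [1.282·√(0.47·0.53) + 1.036·√(0.30·0.70)]² / (-0.17)²
  = [1.282·0.4991 + 1.036·0.4583]² / 0.0289
  = [1.1146]² / 0.0289
  = 42.99
Design effect: 2.3 × 42.99 = 98.87.
Round up → n = 99.

n = 99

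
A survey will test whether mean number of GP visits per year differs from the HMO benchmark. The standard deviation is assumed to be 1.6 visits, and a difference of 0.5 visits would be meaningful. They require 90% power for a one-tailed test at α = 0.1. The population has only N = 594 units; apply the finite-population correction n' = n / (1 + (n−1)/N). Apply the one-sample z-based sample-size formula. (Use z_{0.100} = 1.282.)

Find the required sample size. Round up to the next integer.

n = (z_α + z_β)² · σ² / δ²
  = (1.282 + 1.282)² · 1.6² / 0.5²
  = 6.5741 · 2.56 / 0.25
  = 67.32
Finite-population correction (N = 594): 67.32 / (1 + (67.32 − 1)/594) = 60.56.
Round up → n = 61.

n = 61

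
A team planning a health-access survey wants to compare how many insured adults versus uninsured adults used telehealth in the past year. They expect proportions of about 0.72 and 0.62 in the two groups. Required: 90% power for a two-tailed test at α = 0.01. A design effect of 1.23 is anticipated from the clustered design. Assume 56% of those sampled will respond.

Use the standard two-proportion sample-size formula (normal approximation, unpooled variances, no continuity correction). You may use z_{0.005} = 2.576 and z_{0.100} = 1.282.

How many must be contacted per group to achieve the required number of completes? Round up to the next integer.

n = 1430 per group

n = (z_{α/2} + z_β)² · [p₁(1−p₁) + p₂(1−p₂)] / (p₁ − p₂)²
  = (2.576 + 1.282)² · (0.72·0.28 + 0.62·0.38) / (0.10)²
  = (3.858)² · (0.2016 + 0.2356) / 0.0100
  = 14.8842 · 0.4372 / 0.0100
  = 650.74
Design effect: 1.23 × 650.74 = 800.40.
Adjust for 56% response: 800.40 / 0.56 = 1429.29.
Round up → n = 1430 per group.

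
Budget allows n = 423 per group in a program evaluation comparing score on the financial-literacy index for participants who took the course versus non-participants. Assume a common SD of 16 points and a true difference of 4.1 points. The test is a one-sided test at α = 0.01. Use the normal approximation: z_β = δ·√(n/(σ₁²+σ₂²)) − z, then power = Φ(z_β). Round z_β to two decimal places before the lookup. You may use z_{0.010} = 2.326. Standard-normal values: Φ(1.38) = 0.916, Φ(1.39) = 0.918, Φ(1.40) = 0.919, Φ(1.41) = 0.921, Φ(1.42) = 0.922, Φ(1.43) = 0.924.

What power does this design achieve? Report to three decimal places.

z_β = δ·√(n/(σ₁²+σ₂²)) − z_α
    = 4.1 · √(423/512) − 2.326
    = 4.1 · 0.90894 − 2.326
    = 3.7267 − 2.326 = 1.4007 → 1.40
Power = Φ(1.40) = 0.919.

Power ≈ 0.919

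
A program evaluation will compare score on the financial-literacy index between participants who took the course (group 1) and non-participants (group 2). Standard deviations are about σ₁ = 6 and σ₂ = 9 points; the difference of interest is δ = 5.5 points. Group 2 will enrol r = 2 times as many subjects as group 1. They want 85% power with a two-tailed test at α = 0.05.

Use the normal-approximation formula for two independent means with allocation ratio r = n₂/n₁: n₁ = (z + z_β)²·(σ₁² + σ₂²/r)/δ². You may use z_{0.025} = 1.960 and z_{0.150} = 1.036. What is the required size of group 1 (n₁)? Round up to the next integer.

n₁ = 23

n₁ = (z_{α/2} + z_β)² · (σ₁² + σ₂²/r) / δ²
   = (1.960 + 1.036)² · (6² + 9²/2) / 5.5²
   = 8.9760 · (36 + 40.5) / 30.25
   = 8.9760 · 76.5 / 30.25
   = 22.70
Round up → n₁ = 23; n₂ = r·n₁ = 2 × 23 = 46.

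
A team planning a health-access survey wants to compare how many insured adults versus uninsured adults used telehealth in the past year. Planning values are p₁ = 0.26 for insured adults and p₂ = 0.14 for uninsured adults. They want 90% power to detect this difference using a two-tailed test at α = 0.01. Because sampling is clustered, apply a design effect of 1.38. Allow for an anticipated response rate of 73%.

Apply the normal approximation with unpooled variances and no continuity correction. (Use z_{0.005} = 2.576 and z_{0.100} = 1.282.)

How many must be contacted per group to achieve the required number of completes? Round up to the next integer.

n = (z_{α/2} + z_β)² · [p₁(1−p₁) + p₂(1−p₂)] / (p₁ − p₂)²
  = (2.576 + 1.282)² · (0.26·0.74 + 0.14·0.86) / (0.12)²
  = (3.858)² · (0.1924 + 0.1204) / 0.0144
  = 14.8842 · 0.3128 / 0.0144
  = 323.32
Design effect: 1.38 × 323.32 = 446.18.
Adjust for 73% response: 446.18 / 0.73 = 611.20.
Round up → n = 612 per group.

n = 612 per group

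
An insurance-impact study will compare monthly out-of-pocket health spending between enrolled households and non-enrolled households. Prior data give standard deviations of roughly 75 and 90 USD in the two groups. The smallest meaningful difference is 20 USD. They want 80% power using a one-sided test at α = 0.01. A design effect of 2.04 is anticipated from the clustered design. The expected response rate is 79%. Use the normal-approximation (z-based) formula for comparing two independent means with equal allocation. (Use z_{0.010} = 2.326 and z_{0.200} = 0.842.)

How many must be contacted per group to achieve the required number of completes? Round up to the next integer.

n = 890 per group

n = (z_α + z_β)² · (σ₁² + σ₂²) / δ²
  = (2.326 + 0.842)² · (75² + 90² = 13725) / 20²
  = 10.0362 · 13725 / 400
  = 344.37
Design effect: 2.04 × 344.37 = 702.51.
Adjust for 79% response: 702.51 / 0.79 = 889.25.
Round up → n = 890 per group.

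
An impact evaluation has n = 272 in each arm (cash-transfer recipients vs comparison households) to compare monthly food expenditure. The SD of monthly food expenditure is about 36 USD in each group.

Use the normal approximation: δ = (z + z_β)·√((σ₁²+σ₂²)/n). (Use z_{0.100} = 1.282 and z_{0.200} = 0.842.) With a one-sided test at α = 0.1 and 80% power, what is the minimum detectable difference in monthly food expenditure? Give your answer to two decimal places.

δ = (z_α + z_β) · √((σ₁²+σ₂²)/n)
  = (1.282 + 0.842) · √(2592/272)
  = 2.124 · √9.5294
  = 2.124 · 3.0870
  = 6.5567

Minimum detectable difference ≈ 6.56 USD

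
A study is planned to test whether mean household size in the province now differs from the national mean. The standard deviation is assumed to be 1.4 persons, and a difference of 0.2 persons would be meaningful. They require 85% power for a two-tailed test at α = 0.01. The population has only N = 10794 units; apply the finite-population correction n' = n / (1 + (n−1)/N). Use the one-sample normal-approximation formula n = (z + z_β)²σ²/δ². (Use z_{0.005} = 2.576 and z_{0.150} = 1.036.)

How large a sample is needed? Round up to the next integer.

n = (z_{α/2} + z_β)² · σ² / δ²
  = (2.576 + 1.036)² · 1.4² / 0.2²
  = 13.0465 · 1.96 / 0.04
  = 639.28
Finite-population correction (N = 10794): 639.28 / (1 + (639.28 − 1)/10794) = 603.59.
Round up → n = 604.

n = 604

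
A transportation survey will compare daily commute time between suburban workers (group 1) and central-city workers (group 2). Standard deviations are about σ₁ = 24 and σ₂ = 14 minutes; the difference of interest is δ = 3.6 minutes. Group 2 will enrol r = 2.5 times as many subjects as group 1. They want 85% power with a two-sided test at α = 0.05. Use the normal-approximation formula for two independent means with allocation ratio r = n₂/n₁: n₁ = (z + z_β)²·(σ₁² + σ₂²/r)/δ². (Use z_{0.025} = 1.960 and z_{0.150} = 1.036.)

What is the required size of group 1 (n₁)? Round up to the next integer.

n₁ = 454

n₁ = (z_{α/2} + z_β)² · (σ₁² + σ₂²/r) / δ²
   = (1.960 + 1.036)² · (24² + 14²/2.5) / 3.6²
   = 8.9760 · (576 + 78.4) / 12.96
   = 8.9760 · 654.4 / 12.96
   = 453.23
Round up → n₁ = 454; n₂ = r·n₁ = 2.5 × 454 = 1135.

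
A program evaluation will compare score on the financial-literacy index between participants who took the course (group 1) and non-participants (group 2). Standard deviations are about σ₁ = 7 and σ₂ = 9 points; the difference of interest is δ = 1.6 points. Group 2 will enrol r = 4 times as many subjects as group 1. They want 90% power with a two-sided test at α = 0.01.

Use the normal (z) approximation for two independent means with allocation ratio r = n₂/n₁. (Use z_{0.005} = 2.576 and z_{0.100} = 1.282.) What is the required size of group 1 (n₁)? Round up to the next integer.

n₁ = 403

n₁ = (z_{α/2} + z_β)² · (σ₁² + σ₂²/r) / δ²
   = (2.576 + 1.282)² · (7² + 9²/4) / 1.6²
   = 14.8842 · (49 + 20.25) / 2.56
   = 14.8842 · 69.25 / 2.56
   = 402.63
Round up → n₁ = 403; n₂ = r·n₁ = 4 × 403 = 1612.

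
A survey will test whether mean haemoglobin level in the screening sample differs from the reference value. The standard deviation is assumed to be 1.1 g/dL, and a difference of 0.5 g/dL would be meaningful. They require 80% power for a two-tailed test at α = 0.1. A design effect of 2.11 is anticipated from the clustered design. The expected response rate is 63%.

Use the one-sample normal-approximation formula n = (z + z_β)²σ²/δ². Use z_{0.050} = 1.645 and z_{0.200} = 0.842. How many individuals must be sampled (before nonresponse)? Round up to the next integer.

n = (z_{α/2} + z_β)² · σ² / δ²
  = (1.645 + 0.842)² · 1.1² / 0.5²
  = 6.1852 · 1.21 / 0.25
  = 29.94
Design effect: 2.11 × 29.94 = 63.17.
Adjust for 63% response: 63.17 / 0.63 = 100.26.
Round up → n = 101.

n = 101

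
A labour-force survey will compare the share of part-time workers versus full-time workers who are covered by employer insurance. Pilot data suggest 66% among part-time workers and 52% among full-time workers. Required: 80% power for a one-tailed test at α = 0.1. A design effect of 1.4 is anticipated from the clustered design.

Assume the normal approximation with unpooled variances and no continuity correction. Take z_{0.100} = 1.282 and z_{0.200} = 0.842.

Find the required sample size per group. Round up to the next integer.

n = (z_α + z_β)² · [p₁(1−p₁) + p₂(1−p₂)] / (p₁ − p₂)²
  = (1.282 + 0.842)² · (0.66·0.34 + 0.52·0.48) / (0.14)²
  = (2.124)² · (0.2244 + 0.2496) / 0.0196
  = 4.5114 · 0.4740 / 0.0196
  = 109.10
Design effect: 1.4 × 109.10 = 152.74.
Round up → n = 153 per group.

n = 153 per group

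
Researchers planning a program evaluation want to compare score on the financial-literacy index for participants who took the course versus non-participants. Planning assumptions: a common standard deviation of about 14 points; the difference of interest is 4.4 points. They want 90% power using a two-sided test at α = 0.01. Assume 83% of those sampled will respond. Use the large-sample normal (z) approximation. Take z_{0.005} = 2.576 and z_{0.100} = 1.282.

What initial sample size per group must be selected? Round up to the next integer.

n = (z_{α/2} + z_β)² · (σ₁² + σ₂²) / δ²
  = (2.576 + 1.282)² · (2·14² = 392) / 4.4²
  = 14.8842 · 392 / 19.36
  = 301.37
Adjust for 83% response: 301.37 / 0.83 = 363.10.
Round up → n = 364 per group.

n = 364 per group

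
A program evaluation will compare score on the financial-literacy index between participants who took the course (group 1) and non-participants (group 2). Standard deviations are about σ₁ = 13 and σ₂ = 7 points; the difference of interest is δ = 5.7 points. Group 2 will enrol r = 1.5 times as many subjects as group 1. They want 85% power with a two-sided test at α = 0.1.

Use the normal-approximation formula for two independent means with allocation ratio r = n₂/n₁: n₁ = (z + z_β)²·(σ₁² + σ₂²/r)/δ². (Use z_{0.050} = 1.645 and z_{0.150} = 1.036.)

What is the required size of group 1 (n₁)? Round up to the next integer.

n₁ = (z_{α/2} + z_β)² · (σ₁² + σ₂²/r) / δ²
   = (1.645 + 1.036)² · (13² + 7²/1.5) / 5.7²
   = 7.1878 · (169 + 32.6667) / 32.49
   = 7.1878 · 201.6667 / 32.49
   = 44.61
Round up → n₁ = 45; n₂ = r·n₁ = 1.5 × 45 = 68.

n₁ = 45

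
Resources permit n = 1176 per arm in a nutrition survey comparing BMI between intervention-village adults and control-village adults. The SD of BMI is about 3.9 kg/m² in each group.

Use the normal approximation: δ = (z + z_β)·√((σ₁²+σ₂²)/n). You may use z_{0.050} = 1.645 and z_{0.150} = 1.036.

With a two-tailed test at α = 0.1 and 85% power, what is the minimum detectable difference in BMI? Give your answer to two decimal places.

Minimum detectable difference ≈ 0.43 kg/m²

δ = (z_{α/2} + z_β) · √((σ₁²+σ₂²)/n)
  = (1.645 + 1.036) · √(30.42/1176)
  = 2.681 · √0.02587
  = 2.681 · 0.1608
  = 0.4312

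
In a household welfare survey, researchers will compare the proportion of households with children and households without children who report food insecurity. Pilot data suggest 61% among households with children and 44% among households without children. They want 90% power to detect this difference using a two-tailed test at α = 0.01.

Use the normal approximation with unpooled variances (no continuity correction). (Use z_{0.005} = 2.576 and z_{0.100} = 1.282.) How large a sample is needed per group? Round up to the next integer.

n = 250 per group

n = (z_{α/2} + z_β)² · [p₁(1−p₁) + p₂(1−p₂)] / (p₁ − p₂)²
  = (2.576 + 1.282)² · (0.61·0.39 + 0.44·0.56) / (0.17)²
  = (3.858)² · (0.2379 + 0.2464) / 0.0289
  = 14.8842 · 0.4843 / 0.0289
  = 249.43
Round up → n = 250 per group.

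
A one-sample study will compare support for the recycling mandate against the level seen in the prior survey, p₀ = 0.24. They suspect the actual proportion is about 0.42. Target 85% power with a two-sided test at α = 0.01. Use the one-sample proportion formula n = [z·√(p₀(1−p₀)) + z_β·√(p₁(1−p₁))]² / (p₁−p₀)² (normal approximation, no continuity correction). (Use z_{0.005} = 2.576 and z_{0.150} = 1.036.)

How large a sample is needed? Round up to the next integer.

n = [z_{α/2}·√(p₀q₀) + z_β·√(p₁q₁)]² / (p₁ − p₀)²
  = [2.576·√(0.24·0.76) + 1.036·√(0.42·0.58)]² / (0.18)²
  = [2.576·0.4271 + 1.036·0.4936]² / 0.0324
  = [1.6115]² / 0.0324
  = 80.15
Round up → n = 81.

n = 81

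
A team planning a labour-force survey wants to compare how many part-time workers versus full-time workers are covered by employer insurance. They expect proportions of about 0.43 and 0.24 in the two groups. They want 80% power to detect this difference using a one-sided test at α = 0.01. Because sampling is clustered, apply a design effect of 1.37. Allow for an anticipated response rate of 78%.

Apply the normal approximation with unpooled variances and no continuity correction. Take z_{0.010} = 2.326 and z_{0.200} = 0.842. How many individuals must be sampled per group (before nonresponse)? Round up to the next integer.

n = (z_α + z_β)² · [p₁(1−p₁) + p₂(1−p₂)] / (p₁ − p₂)²
  = (2.326 + 0.842)² · (0.43·0.57 + 0.24·0.76) / (0.19)²
  = (3.168)² · (0.2451 + 0.1824) / 0.0361
  = 10.0362 · 0.4275 / 0.0361
  = 118.85
Design effect: 1.37 × 118.85 = 162.82.
Adjust for 78% response: 162.82 / 0.78 = 208.75.
Round up → n = 209 per group.

n = 209 per group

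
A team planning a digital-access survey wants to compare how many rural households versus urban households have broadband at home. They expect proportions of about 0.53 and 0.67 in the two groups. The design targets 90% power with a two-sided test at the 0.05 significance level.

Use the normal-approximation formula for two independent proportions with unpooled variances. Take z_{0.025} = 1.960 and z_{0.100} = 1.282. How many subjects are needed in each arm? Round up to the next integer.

n = (z_{α/2} + z_β)² · [p₁(1−p₁) + p₂(1−p₂)] / (p₁ − p₂)²
  = (1.960 + 1.282)² · (0.53·0.47 + 0.67·0.33) / (-0.14)²
  = (3.242)² · (0.2491 + 0.2211) / 0.0196
  = 10.5106 · 0.4702 / 0.0196
  = 252.15
Round up → n = 253 per group.

n = 253 per group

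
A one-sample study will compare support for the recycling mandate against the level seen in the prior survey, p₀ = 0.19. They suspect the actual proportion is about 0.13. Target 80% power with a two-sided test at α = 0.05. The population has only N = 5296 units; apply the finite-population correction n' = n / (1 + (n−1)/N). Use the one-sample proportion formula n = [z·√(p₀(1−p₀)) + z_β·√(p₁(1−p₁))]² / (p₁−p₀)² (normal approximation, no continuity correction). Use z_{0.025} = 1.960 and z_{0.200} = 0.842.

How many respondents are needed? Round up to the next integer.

n = 291

n = [z_{α/2}·√(p₀q₀) + z_β·√(p₁q₁)]² / (p₁ − p₀)²
  = [1.960·√(0.19·0.81) + 0.842·√(0.13·0.87)]² / (-0.06)²
  = [1.960·0.3923 + 0.842·0.3363]² / 0.0036
  = [1.0521]² / 0.0036
  = 307.46
Finite-population correction (N = 5296): 307.46 / (1 + (307.46 − 1)/5296) = 290.64.
Round up → n = 291.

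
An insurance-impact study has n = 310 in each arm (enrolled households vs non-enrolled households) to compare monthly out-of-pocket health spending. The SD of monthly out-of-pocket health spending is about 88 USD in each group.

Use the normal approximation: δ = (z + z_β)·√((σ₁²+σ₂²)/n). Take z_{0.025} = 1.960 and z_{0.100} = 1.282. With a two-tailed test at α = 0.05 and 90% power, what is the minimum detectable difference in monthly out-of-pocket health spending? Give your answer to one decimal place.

Minimum detectable difference ≈ 22.9 USD

δ = (z_{α/2} + z_β) · √((σ₁²+σ₂²)/n)
  = (1.960 + 1.282) · √(15488/310)
  = 3.242 · √49.9613
  = 3.242 · 7.0683
  = 22.9155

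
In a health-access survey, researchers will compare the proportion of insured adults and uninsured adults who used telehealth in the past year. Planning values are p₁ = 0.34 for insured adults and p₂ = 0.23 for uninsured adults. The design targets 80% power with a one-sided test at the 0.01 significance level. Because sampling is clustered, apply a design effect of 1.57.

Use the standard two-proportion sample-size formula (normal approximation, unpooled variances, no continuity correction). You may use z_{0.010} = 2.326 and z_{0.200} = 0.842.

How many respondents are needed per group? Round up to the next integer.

n = (z_α + z_β)² · [p₁(1−p₁) + p₂(1−p₂)] / (p₁ − p₂)²
  = (2.326 + 0.842)² · (0.34·0.66 + 0.23·0.77) / (0.11)²
  = (3.168)² · (0.2244 + 0.1771) / 0.0121
  = 10.0362 · 0.4015 / 0.0121
  = 333.02
Design effect: 1.57 × 333.02 = 522.84.
Round up → n = 523 per group.

n = 523 per group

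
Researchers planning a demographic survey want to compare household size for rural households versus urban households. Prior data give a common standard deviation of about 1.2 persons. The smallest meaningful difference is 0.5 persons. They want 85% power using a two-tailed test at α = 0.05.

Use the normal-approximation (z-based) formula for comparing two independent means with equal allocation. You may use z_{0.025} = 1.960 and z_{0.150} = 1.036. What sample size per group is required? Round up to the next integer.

n = 104 per group

n = (z_{α/2} + z_β)² · (σ₁² + σ₂²) / δ²
  = (1.960 + 1.036)² · (2·1.2² = 2.88) / 0.5²
  = 8.9760 · 2.88 / 0.25
  = 103.40
Round up → n = 104 per group.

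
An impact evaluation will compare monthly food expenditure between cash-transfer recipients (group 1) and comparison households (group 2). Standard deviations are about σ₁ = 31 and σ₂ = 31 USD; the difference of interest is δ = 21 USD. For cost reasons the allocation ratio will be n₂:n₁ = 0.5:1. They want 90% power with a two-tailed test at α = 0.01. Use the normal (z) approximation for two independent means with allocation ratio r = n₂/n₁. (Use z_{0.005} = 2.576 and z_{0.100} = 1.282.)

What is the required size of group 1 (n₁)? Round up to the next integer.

n₁ = 98

n₁ = (z_{α/2} + z_β)² · (σ₁² + σ₂²/r) / δ²
   = (2.576 + 1.282)² · (31² + 31²/0.5) / 21²
   = 14.8842 · (961 + 1922) / 441
   = 14.8842 · 2883 / 441
   = 97.30
Round up → n₁ = 98; n₂ = r·n₁ = 0.5 × 98 = 49.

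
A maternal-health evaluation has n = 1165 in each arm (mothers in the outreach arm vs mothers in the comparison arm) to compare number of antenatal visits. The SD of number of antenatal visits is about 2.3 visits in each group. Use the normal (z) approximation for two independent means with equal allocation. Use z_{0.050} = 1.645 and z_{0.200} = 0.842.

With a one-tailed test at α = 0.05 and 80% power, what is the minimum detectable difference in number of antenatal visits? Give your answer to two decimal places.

Minimum detectable difference ≈ 0.24 visits

δ = (z_α + z_β) · √((σ₁²+σ₂²)/n)
  = (1.645 + 0.842) · √(10.58/1165)
  = 2.487 · √0.00908
  = 2.487 · 0.0953
  = 0.2370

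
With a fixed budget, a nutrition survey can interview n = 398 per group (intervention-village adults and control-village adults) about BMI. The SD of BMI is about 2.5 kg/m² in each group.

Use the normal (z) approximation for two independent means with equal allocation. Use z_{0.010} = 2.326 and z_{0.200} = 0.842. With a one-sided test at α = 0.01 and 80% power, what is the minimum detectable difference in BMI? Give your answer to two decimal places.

δ = (z_α + z_β) · √((σ₁²+σ₂²)/n)
  = (2.326 + 0.842) · √(12.5/398)
  = 3.168 · √0.03141
  = 3.168 · 0.1772
  = 0.5614

Minimum detectable difference ≈ 0.56 kg/m²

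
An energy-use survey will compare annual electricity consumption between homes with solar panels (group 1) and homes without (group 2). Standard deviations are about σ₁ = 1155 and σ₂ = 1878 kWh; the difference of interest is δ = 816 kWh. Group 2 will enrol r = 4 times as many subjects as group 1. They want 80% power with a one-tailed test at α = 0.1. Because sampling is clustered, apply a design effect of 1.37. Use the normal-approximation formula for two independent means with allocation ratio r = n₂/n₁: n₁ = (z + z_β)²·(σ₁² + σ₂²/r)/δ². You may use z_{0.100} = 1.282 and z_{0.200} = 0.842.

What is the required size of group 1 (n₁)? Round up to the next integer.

n₁ = 21

n₁ = (z_α + z_β)² · (σ₁² + σ₂²/r) / δ²
   = (1.282 + 0.842)² · (1155² + 1878²/4) / 816²
   = 4.5114 · (1334025 + 881721) / 665856
   = 4.5114 · 2215746 / 665856
   = 15.01
Design effect: 1.37 × 15.01 = 20.57.
Round up → n₁ = 21; n₂ = r·n₁ = 4 × 21 = 84.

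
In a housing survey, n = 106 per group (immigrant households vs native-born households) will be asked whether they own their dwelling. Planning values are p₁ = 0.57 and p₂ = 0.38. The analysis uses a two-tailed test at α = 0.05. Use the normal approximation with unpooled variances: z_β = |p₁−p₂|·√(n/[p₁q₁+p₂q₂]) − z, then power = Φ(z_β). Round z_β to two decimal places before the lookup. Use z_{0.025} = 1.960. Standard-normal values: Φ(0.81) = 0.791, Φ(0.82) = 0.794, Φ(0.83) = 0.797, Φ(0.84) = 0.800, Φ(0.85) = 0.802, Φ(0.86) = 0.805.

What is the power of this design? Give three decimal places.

z_β = |p₁−p₂|·√(n/[p₁q₁+p₂q₂]) − z_{α/2}
    = 0.19 · √(106/0.4807) − 1.960
    = 0.19 · 14.8496 − 1.960
    = 2.8214 − 1.960 = 0.8614 → 0.86
Power = Φ(0.86) = 0.805.

Power ≈ 0.805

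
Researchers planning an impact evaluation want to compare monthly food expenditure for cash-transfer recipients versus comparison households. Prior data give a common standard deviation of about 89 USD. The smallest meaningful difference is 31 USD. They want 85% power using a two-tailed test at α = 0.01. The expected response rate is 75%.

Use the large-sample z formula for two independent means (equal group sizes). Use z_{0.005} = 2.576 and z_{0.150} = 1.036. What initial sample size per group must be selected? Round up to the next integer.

n = 287 per group

n = (z_{α/2} + z_β)² · (σ₁² + σ₂²) / δ²
  = (2.576 + 1.036)² · (2·89² = 15842) / 31²
  = 13.0465 · 15842 / 961
  = 215.07
Adjust for 75% response: 215.07 / 0.75 = 286.76.
Round up → n = 287 per group.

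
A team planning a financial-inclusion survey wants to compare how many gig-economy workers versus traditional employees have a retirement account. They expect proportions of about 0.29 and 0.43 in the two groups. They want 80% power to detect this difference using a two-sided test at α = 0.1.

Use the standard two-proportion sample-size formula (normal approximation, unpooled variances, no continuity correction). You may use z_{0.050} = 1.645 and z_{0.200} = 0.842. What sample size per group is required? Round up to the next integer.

n = (z_{α/2} + z_β)² · [p₁(1−p₁) + p₂(1−p₂)] / (p₁ − p₂)²
  = (1.645 + 0.842)² · (0.29·0.71 + 0.43·0.57) / (-0.14)²
  = (2.487)² · (0.2059 + 0.2451) / 0.0196
  = 6.1852 · 0.4510 / 0.0196
  = 142.32
Round up → n = 143 per group.

n = 143 per group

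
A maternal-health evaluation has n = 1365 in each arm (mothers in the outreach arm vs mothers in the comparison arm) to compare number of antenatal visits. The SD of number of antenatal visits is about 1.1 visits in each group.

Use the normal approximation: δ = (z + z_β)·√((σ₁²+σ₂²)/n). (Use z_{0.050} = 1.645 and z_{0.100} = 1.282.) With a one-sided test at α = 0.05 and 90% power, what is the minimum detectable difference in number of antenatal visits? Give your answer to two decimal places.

δ = (z_α + z_β) · √((σ₁²+σ₂²)/n)
  = (1.645 + 1.282) · √(2.42/1365)
  = 2.927 · √0.00177
  = 2.927 · 0.0421
  = 0.1232

Minimum detectable difference ≈ 0.12 visits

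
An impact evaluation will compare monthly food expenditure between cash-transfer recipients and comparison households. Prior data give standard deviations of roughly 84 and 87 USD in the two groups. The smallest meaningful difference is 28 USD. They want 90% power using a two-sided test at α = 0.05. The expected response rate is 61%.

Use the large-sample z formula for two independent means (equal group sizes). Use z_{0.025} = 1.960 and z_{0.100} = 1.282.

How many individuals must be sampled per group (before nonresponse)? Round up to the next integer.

n = 322 per group

n = (z_{α/2} + z_β)² · (σ₁² + σ₂²) / δ²
  = (1.960 + 1.282)² · (84² + 87² = 14625) / 28²
  = 10.5106 · 14625 / 784
  = 196.07
Adjust for 61% response: 196.07 / 0.61 = 321.42.
Round up → n = 322 per group.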